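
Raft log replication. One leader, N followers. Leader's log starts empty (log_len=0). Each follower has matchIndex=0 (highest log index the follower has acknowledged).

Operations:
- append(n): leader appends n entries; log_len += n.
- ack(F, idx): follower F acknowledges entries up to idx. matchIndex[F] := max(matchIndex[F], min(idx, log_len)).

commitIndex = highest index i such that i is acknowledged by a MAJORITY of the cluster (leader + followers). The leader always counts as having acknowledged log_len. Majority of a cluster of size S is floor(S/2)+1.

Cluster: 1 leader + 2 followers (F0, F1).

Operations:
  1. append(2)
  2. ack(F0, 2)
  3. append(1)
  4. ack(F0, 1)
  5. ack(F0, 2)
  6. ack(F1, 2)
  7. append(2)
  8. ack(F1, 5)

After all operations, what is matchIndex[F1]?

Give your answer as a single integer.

Answer: 5

Derivation:
Op 1: append 2 -> log_len=2
Op 2: F0 acks idx 2 -> match: F0=2 F1=0; commitIndex=2
Op 3: append 1 -> log_len=3
Op 4: F0 acks idx 1 -> match: F0=2 F1=0; commitIndex=2
Op 5: F0 acks idx 2 -> match: F0=2 F1=0; commitIndex=2
Op 6: F1 acks idx 2 -> match: F0=2 F1=2; commitIndex=2
Op 7: append 2 -> log_len=5
Op 8: F1 acks idx 5 -> match: F0=2 F1=5; commitIndex=5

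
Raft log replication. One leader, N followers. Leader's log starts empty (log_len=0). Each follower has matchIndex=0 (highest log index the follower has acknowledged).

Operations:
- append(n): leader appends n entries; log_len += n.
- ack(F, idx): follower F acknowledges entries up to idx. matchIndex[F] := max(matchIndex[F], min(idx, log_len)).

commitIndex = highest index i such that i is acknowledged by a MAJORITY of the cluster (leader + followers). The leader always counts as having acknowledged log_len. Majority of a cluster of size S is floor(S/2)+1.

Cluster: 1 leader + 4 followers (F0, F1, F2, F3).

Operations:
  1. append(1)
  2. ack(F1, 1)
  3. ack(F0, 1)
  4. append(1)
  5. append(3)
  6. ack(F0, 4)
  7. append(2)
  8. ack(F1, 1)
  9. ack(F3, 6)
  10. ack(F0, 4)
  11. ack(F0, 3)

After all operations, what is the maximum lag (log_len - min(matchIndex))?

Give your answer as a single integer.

Answer: 7

Derivation:
Op 1: append 1 -> log_len=1
Op 2: F1 acks idx 1 -> match: F0=0 F1=1 F2=0 F3=0; commitIndex=0
Op 3: F0 acks idx 1 -> match: F0=1 F1=1 F2=0 F3=0; commitIndex=1
Op 4: append 1 -> log_len=2
Op 5: append 3 -> log_len=5
Op 6: F0 acks idx 4 -> match: F0=4 F1=1 F2=0 F3=0; commitIndex=1
Op 7: append 2 -> log_len=7
Op 8: F1 acks idx 1 -> match: F0=4 F1=1 F2=0 F3=0; commitIndex=1
Op 9: F3 acks idx 6 -> match: F0=4 F1=1 F2=0 F3=6; commitIndex=4
Op 10: F0 acks idx 4 -> match: F0=4 F1=1 F2=0 F3=6; commitIndex=4
Op 11: F0 acks idx 3 -> match: F0=4 F1=1 F2=0 F3=6; commitIndex=4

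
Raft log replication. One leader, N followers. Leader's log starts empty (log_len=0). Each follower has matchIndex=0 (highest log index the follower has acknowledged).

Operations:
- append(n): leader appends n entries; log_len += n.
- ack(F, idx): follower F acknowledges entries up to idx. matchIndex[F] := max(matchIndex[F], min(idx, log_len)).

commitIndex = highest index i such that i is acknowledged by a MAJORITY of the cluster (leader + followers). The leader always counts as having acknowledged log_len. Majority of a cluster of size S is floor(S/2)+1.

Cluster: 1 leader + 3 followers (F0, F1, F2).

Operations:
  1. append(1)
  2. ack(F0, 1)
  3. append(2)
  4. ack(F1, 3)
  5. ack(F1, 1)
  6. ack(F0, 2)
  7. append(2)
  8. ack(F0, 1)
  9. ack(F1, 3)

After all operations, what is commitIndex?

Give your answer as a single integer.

Answer: 2

Derivation:
Op 1: append 1 -> log_len=1
Op 2: F0 acks idx 1 -> match: F0=1 F1=0 F2=0; commitIndex=0
Op 3: append 2 -> log_len=3
Op 4: F1 acks idx 3 -> match: F0=1 F1=3 F2=0; commitIndex=1
Op 5: F1 acks idx 1 -> match: F0=1 F1=3 F2=0; commitIndex=1
Op 6: F0 acks idx 2 -> match: F0=2 F1=3 F2=0; commitIndex=2
Op 7: append 2 -> log_len=5
Op 8: F0 acks idx 1 -> match: F0=2 F1=3 F2=0; commitIndex=2
Op 9: F1 acks idx 3 -> match: F0=2 F1=3 F2=0; commitIndex=2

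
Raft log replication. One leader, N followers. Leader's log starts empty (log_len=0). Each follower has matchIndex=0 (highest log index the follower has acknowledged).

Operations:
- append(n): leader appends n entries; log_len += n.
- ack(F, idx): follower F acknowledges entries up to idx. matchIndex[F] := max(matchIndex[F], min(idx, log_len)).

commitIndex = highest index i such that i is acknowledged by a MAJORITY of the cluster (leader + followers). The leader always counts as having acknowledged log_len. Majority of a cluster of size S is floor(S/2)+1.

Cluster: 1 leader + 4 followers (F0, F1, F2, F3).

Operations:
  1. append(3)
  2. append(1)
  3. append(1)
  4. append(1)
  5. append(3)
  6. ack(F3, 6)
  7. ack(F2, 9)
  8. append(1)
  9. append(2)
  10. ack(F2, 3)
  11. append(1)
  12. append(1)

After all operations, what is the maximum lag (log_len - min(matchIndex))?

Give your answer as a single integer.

Op 1: append 3 -> log_len=3
Op 2: append 1 -> log_len=4
Op 3: append 1 -> log_len=5
Op 4: append 1 -> log_len=6
Op 5: append 3 -> log_len=9
Op 6: F3 acks idx 6 -> match: F0=0 F1=0 F2=0 F3=6; commitIndex=0
Op 7: F2 acks idx 9 -> match: F0=0 F1=0 F2=9 F3=6; commitIndex=6
Op 8: append 1 -> log_len=10
Op 9: append 2 -> log_len=12
Op 10: F2 acks idx 3 -> match: F0=0 F1=0 F2=9 F3=6; commitIndex=6
Op 11: append 1 -> log_len=13
Op 12: append 1 -> log_len=14

Answer: 14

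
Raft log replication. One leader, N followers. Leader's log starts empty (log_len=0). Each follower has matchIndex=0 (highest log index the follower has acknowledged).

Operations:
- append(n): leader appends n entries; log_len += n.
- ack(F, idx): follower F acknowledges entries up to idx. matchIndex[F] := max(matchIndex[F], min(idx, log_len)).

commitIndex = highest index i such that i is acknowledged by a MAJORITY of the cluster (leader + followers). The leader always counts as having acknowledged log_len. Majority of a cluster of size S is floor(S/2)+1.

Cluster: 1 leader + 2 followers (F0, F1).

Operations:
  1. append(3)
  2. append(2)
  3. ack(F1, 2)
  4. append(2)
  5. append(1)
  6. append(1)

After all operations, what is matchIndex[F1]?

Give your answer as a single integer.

Answer: 2

Derivation:
Op 1: append 3 -> log_len=3
Op 2: append 2 -> log_len=5
Op 3: F1 acks idx 2 -> match: F0=0 F1=2; commitIndex=2
Op 4: append 2 -> log_len=7
Op 5: append 1 -> log_len=8
Op 6: append 1 -> log_len=9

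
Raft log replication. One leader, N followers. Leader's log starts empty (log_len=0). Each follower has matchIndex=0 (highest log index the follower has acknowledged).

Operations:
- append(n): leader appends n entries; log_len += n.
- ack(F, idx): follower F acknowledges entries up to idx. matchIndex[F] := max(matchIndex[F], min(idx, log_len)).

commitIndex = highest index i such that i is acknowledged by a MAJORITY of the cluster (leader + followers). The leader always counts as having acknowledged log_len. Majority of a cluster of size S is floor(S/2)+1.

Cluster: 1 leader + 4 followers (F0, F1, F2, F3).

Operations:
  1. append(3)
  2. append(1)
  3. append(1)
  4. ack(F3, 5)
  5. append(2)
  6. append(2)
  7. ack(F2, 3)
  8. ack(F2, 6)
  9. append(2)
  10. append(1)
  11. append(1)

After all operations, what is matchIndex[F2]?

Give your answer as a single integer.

Op 1: append 3 -> log_len=3
Op 2: append 1 -> log_len=4
Op 3: append 1 -> log_len=5
Op 4: F3 acks idx 5 -> match: F0=0 F1=0 F2=0 F3=5; commitIndex=0
Op 5: append 2 -> log_len=7
Op 6: append 2 -> log_len=9
Op 7: F2 acks idx 3 -> match: F0=0 F1=0 F2=3 F3=5; commitIndex=3
Op 8: F2 acks idx 6 -> match: F0=0 F1=0 F2=6 F3=5; commitIndex=5
Op 9: append 2 -> log_len=11
Op 10: append 1 -> log_len=12
Op 11: append 1 -> log_len=13

Answer: 6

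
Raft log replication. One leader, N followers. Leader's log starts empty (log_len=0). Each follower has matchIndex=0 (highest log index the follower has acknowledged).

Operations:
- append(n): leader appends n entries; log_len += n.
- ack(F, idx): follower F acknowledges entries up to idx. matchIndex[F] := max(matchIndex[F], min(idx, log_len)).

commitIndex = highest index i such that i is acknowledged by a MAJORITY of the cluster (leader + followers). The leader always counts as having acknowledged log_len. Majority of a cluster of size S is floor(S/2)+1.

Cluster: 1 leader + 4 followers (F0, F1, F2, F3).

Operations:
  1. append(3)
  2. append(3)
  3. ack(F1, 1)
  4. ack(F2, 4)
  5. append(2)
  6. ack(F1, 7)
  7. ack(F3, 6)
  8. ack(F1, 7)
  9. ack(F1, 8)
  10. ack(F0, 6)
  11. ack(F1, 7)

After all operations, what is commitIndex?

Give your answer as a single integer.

Op 1: append 3 -> log_len=3
Op 2: append 3 -> log_len=6
Op 3: F1 acks idx 1 -> match: F0=0 F1=1 F2=0 F3=0; commitIndex=0
Op 4: F2 acks idx 4 -> match: F0=0 F1=1 F2=4 F3=0; commitIndex=1
Op 5: append 2 -> log_len=8
Op 6: F1 acks idx 7 -> match: F0=0 F1=7 F2=4 F3=0; commitIndex=4
Op 7: F3 acks idx 6 -> match: F0=0 F1=7 F2=4 F3=6; commitIndex=6
Op 8: F1 acks idx 7 -> match: F0=0 F1=7 F2=4 F3=6; commitIndex=6
Op 9: F1 acks idx 8 -> match: F0=0 F1=8 F2=4 F3=6; commitIndex=6
Op 10: F0 acks idx 6 -> match: F0=6 F1=8 F2=4 F3=6; commitIndex=6
Op 11: F1 acks idx 7 -> match: F0=6 F1=8 F2=4 F3=6; commitIndex=6

Answer: 6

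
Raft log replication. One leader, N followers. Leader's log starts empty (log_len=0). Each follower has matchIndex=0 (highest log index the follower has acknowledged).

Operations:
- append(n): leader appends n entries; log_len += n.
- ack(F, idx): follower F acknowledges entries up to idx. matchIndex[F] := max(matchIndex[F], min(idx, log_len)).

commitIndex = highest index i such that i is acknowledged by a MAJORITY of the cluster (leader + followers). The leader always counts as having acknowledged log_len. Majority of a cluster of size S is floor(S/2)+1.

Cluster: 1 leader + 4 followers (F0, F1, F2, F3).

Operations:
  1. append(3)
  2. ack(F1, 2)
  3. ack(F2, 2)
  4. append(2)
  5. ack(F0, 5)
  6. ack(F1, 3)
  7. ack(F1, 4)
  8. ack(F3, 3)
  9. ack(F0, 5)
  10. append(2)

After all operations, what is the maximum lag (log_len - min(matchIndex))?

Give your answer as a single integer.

Op 1: append 3 -> log_len=3
Op 2: F1 acks idx 2 -> match: F0=0 F1=2 F2=0 F3=0; commitIndex=0
Op 3: F2 acks idx 2 -> match: F0=0 F1=2 F2=2 F3=0; commitIndex=2
Op 4: append 2 -> log_len=5
Op 5: F0 acks idx 5 -> match: F0=5 F1=2 F2=2 F3=0; commitIndex=2
Op 6: F1 acks idx 3 -> match: F0=5 F1=3 F2=2 F3=0; commitIndex=3
Op 7: F1 acks idx 4 -> match: F0=5 F1=4 F2=2 F3=0; commitIndex=4
Op 8: F3 acks idx 3 -> match: F0=5 F1=4 F2=2 F3=3; commitIndex=4
Op 9: F0 acks idx 5 -> match: F0=5 F1=4 F2=2 F3=3; commitIndex=4
Op 10: append 2 -> log_len=7

Answer: 5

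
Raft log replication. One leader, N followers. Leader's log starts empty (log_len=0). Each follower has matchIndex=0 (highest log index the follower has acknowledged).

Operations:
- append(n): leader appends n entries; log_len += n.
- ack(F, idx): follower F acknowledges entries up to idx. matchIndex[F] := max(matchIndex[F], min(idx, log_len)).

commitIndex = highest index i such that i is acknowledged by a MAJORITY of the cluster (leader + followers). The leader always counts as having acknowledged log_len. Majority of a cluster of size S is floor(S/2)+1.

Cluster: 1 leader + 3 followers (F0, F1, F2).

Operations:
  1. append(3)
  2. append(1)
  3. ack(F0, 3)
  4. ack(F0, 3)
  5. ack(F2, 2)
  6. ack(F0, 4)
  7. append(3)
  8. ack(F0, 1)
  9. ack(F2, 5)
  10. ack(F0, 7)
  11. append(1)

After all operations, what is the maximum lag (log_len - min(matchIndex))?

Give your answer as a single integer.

Answer: 8

Derivation:
Op 1: append 3 -> log_len=3
Op 2: append 1 -> log_len=4
Op 3: F0 acks idx 3 -> match: F0=3 F1=0 F2=0; commitIndex=0
Op 4: F0 acks idx 3 -> match: F0=3 F1=0 F2=0; commitIndex=0
Op 5: F2 acks idx 2 -> match: F0=3 F1=0 F2=2; commitIndex=2
Op 6: F0 acks idx 4 -> match: F0=4 F1=0 F2=2; commitIndex=2
Op 7: append 3 -> log_len=7
Op 8: F0 acks idx 1 -> match: F0=4 F1=0 F2=2; commitIndex=2
Op 9: F2 acks idx 5 -> match: F0=4 F1=0 F2=5; commitIndex=4
Op 10: F0 acks idx 7 -> match: F0=7 F1=0 F2=5; commitIndex=5
Op 11: append 1 -> log_len=8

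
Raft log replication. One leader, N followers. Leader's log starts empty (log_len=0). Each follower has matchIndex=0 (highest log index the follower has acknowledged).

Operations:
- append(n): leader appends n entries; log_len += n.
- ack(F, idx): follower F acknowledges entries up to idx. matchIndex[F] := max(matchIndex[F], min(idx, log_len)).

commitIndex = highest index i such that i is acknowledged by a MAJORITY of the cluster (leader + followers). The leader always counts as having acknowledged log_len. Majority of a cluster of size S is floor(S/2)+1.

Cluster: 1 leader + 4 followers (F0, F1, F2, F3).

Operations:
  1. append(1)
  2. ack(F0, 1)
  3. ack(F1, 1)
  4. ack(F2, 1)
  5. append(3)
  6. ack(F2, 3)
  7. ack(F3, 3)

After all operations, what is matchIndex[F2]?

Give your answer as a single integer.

Op 1: append 1 -> log_len=1
Op 2: F0 acks idx 1 -> match: F0=1 F1=0 F2=0 F3=0; commitIndex=0
Op 3: F1 acks idx 1 -> match: F0=1 F1=1 F2=0 F3=0; commitIndex=1
Op 4: F2 acks idx 1 -> match: F0=1 F1=1 F2=1 F3=0; commitIndex=1
Op 5: append 3 -> log_len=4
Op 6: F2 acks idx 3 -> match: F0=1 F1=1 F2=3 F3=0; commitIndex=1
Op 7: F3 acks idx 3 -> match: F0=1 F1=1 F2=3 F3=3; commitIndex=3

Answer: 3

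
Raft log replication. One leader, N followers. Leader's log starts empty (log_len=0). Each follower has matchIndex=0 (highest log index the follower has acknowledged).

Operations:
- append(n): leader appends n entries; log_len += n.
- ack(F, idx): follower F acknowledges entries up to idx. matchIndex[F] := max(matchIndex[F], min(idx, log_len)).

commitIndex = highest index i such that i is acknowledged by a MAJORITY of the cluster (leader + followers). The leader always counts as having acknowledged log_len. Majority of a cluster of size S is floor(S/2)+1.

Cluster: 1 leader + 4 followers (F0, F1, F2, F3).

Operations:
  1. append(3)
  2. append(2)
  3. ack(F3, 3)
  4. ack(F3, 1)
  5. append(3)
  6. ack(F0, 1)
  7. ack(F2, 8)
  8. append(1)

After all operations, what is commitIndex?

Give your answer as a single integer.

Op 1: append 3 -> log_len=3
Op 2: append 2 -> log_len=5
Op 3: F3 acks idx 3 -> match: F0=0 F1=0 F2=0 F3=3; commitIndex=0
Op 4: F3 acks idx 1 -> match: F0=0 F1=0 F2=0 F3=3; commitIndex=0
Op 5: append 3 -> log_len=8
Op 6: F0 acks idx 1 -> match: F0=1 F1=0 F2=0 F3=3; commitIndex=1
Op 7: F2 acks idx 8 -> match: F0=1 F1=0 F2=8 F3=3; commitIndex=3
Op 8: append 1 -> log_len=9

Answer: 3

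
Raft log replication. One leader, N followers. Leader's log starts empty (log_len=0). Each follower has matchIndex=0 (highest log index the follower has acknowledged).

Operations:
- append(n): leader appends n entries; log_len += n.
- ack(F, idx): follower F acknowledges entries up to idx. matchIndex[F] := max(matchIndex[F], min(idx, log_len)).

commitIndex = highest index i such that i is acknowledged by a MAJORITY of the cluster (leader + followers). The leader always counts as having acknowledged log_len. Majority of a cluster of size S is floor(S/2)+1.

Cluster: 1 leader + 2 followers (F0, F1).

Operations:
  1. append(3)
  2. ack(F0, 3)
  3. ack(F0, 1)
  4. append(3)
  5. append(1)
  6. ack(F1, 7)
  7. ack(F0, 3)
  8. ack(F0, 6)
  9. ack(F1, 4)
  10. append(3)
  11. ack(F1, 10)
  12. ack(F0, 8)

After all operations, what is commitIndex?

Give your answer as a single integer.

Op 1: append 3 -> log_len=3
Op 2: F0 acks idx 3 -> match: F0=3 F1=0; commitIndex=3
Op 3: F0 acks idx 1 -> match: F0=3 F1=0; commitIndex=3
Op 4: append 3 -> log_len=6
Op 5: append 1 -> log_len=7
Op 6: F1 acks idx 7 -> match: F0=3 F1=7; commitIndex=7
Op 7: F0 acks idx 3 -> match: F0=3 F1=7; commitIndex=7
Op 8: F0 acks idx 6 -> match: F0=6 F1=7; commitIndex=7
Op 9: F1 acks idx 4 -> match: F0=6 F1=7; commitIndex=7
Op 10: append 3 -> log_len=10
Op 11: F1 acks idx 10 -> match: F0=6 F1=10; commitIndex=10
Op 12: F0 acks idx 8 -> match: F0=8 F1=10; commitIndex=10

Answer: 10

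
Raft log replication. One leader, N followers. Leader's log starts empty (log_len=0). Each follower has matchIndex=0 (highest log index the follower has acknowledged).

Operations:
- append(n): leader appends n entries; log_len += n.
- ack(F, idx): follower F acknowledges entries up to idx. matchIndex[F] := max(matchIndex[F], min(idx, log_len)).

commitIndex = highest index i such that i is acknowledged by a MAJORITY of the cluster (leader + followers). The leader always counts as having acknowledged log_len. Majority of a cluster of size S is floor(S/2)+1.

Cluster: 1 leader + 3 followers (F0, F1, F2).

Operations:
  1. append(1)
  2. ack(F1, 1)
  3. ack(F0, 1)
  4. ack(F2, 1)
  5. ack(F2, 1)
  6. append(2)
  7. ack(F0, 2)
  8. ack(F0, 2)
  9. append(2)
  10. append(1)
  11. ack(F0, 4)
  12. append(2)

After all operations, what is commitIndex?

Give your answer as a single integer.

Op 1: append 1 -> log_len=1
Op 2: F1 acks idx 1 -> match: F0=0 F1=1 F2=0; commitIndex=0
Op 3: F0 acks idx 1 -> match: F0=1 F1=1 F2=0; commitIndex=1
Op 4: F2 acks idx 1 -> match: F0=1 F1=1 F2=1; commitIndex=1
Op 5: F2 acks idx 1 -> match: F0=1 F1=1 F2=1; commitIndex=1
Op 6: append 2 -> log_len=3
Op 7: F0 acks idx 2 -> match: F0=2 F1=1 F2=1; commitIndex=1
Op 8: F0 acks idx 2 -> match: F0=2 F1=1 F2=1; commitIndex=1
Op 9: append 2 -> log_len=5
Op 10: append 1 -> log_len=6
Op 11: F0 acks idx 4 -> match: F0=4 F1=1 F2=1; commitIndex=1
Op 12: append 2 -> log_len=8

Answer: 1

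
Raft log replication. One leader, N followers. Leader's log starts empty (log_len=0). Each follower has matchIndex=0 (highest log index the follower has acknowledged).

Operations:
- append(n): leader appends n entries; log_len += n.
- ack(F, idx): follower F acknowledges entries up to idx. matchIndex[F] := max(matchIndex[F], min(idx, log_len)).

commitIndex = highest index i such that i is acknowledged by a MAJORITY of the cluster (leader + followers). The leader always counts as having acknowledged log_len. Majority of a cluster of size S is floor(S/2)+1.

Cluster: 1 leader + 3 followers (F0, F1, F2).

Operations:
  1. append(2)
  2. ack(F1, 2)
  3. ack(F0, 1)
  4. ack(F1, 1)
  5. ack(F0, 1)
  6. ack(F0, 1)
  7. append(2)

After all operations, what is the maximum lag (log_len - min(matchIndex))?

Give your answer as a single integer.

Op 1: append 2 -> log_len=2
Op 2: F1 acks idx 2 -> match: F0=0 F1=2 F2=0; commitIndex=0
Op 3: F0 acks idx 1 -> match: F0=1 F1=2 F2=0; commitIndex=1
Op 4: F1 acks idx 1 -> match: F0=1 F1=2 F2=0; commitIndex=1
Op 5: F0 acks idx 1 -> match: F0=1 F1=2 F2=0; commitIndex=1
Op 6: F0 acks idx 1 -> match: F0=1 F1=2 F2=0; commitIndex=1
Op 7: append 2 -> log_len=4

Answer: 4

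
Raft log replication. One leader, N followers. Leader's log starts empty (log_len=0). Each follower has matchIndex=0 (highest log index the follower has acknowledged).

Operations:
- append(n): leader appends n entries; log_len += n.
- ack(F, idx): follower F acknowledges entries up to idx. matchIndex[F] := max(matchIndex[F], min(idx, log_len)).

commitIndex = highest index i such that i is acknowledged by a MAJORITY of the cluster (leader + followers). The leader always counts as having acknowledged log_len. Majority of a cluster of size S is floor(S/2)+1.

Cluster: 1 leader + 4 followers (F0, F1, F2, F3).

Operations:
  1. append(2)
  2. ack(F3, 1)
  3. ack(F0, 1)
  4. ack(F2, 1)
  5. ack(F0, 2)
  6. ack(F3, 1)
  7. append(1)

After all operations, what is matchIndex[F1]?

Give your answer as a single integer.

Answer: 0

Derivation:
Op 1: append 2 -> log_len=2
Op 2: F3 acks idx 1 -> match: F0=0 F1=0 F2=0 F3=1; commitIndex=0
Op 3: F0 acks idx 1 -> match: F0=1 F1=0 F2=0 F3=1; commitIndex=1
Op 4: F2 acks idx 1 -> match: F0=1 F1=0 F2=1 F3=1; commitIndex=1
Op 5: F0 acks idx 2 -> match: F0=2 F1=0 F2=1 F3=1; commitIndex=1
Op 6: F3 acks idx 1 -> match: F0=2 F1=0 F2=1 F3=1; commitIndex=1
Op 7: append 1 -> log_len=3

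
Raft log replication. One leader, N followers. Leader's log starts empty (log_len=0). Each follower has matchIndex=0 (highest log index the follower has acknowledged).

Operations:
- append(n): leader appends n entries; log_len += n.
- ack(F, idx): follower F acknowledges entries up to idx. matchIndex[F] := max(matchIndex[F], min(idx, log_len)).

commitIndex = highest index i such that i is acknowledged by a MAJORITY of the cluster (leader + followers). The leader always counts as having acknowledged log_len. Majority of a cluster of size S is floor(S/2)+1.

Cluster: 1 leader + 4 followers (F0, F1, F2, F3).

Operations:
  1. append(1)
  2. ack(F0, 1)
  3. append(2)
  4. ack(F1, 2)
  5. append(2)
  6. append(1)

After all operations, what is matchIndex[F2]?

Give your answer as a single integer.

Op 1: append 1 -> log_len=1
Op 2: F0 acks idx 1 -> match: F0=1 F1=0 F2=0 F3=0; commitIndex=0
Op 3: append 2 -> log_len=3
Op 4: F1 acks idx 2 -> match: F0=1 F1=2 F2=0 F3=0; commitIndex=1
Op 5: append 2 -> log_len=5
Op 6: append 1 -> log_len=6

Answer: 0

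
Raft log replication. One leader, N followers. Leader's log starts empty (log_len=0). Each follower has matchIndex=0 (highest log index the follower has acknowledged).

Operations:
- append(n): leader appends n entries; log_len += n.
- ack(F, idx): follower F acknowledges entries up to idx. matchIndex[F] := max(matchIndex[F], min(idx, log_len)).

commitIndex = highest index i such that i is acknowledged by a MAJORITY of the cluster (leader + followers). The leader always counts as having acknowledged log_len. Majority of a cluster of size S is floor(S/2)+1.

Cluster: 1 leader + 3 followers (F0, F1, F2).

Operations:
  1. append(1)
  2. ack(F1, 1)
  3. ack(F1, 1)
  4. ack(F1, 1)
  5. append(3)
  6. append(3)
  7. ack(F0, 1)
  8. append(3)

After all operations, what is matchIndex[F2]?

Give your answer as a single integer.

Answer: 0

Derivation:
Op 1: append 1 -> log_len=1
Op 2: F1 acks idx 1 -> match: F0=0 F1=1 F2=0; commitIndex=0
Op 3: F1 acks idx 1 -> match: F0=0 F1=1 F2=0; commitIndex=0
Op 4: F1 acks idx 1 -> match: F0=0 F1=1 F2=0; commitIndex=0
Op 5: append 3 -> log_len=4
Op 6: append 3 -> log_len=7
Op 7: F0 acks idx 1 -> match: F0=1 F1=1 F2=0; commitIndex=1
Op 8: append 3 -> log_len=10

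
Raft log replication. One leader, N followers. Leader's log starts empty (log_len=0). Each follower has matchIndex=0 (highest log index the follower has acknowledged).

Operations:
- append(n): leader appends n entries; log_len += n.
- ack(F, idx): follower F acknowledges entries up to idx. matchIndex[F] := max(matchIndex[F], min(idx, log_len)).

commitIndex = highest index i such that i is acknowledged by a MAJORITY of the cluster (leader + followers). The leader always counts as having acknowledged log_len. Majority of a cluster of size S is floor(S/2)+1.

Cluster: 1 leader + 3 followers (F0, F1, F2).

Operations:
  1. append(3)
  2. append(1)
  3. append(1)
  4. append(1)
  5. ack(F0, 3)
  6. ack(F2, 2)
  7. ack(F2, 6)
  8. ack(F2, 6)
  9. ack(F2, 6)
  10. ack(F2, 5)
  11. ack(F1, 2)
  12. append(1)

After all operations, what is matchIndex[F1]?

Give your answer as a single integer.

Op 1: append 3 -> log_len=3
Op 2: append 1 -> log_len=4
Op 3: append 1 -> log_len=5
Op 4: append 1 -> log_len=6
Op 5: F0 acks idx 3 -> match: F0=3 F1=0 F2=0; commitIndex=0
Op 6: F2 acks idx 2 -> match: F0=3 F1=0 F2=2; commitIndex=2
Op 7: F2 acks idx 6 -> match: F0=3 F1=0 F2=6; commitIndex=3
Op 8: F2 acks idx 6 -> match: F0=3 F1=0 F2=6; commitIndex=3
Op 9: F2 acks idx 6 -> match: F0=3 F1=0 F2=6; commitIndex=3
Op 10: F2 acks idx 5 -> match: F0=3 F1=0 F2=6; commitIndex=3
Op 11: F1 acks idx 2 -> match: F0=3 F1=2 F2=6; commitIndex=3
Op 12: append 1 -> log_len=7

Answer: 2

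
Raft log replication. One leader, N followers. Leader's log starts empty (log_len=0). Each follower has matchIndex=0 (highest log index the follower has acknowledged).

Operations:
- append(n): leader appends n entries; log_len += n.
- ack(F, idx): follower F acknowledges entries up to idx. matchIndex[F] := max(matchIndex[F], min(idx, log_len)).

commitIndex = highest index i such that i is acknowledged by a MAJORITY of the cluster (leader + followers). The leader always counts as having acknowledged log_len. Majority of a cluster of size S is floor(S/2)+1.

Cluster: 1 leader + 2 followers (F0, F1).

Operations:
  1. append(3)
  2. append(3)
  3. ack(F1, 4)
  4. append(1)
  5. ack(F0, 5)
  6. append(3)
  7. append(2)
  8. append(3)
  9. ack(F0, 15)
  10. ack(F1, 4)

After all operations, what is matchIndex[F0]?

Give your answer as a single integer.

Op 1: append 3 -> log_len=3
Op 2: append 3 -> log_len=6
Op 3: F1 acks idx 4 -> match: F0=0 F1=4; commitIndex=4
Op 4: append 1 -> log_len=7
Op 5: F0 acks idx 5 -> match: F0=5 F1=4; commitIndex=5
Op 6: append 3 -> log_len=10
Op 7: append 2 -> log_len=12
Op 8: append 3 -> log_len=15
Op 9: F0 acks idx 15 -> match: F0=15 F1=4; commitIndex=15
Op 10: F1 acks idx 4 -> match: F0=15 F1=4; commitIndex=15

Answer: 15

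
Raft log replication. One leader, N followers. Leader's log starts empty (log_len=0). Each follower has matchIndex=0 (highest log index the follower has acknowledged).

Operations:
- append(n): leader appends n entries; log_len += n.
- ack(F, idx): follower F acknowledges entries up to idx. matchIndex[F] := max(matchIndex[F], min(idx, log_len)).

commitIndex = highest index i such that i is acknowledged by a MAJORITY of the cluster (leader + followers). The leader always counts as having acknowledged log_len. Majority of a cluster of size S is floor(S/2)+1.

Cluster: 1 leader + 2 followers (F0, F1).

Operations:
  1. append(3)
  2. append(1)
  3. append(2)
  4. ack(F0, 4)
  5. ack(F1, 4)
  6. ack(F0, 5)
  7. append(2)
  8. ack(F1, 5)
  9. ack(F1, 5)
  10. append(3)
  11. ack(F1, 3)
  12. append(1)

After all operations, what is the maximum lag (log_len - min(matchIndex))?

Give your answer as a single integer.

Op 1: append 3 -> log_len=3
Op 2: append 1 -> log_len=4
Op 3: append 2 -> log_len=6
Op 4: F0 acks idx 4 -> match: F0=4 F1=0; commitIndex=4
Op 5: F1 acks idx 4 -> match: F0=4 F1=4; commitIndex=4
Op 6: F0 acks idx 5 -> match: F0=5 F1=4; commitIndex=5
Op 7: append 2 -> log_len=8
Op 8: F1 acks idx 5 -> match: F0=5 F1=5; commitIndex=5
Op 9: F1 acks idx 5 -> match: F0=5 F1=5; commitIndex=5
Op 10: append 3 -> log_len=11
Op 11: F1 acks idx 3 -> match: F0=5 F1=5; commitIndex=5
Op 12: append 1 -> log_len=12

Answer: 7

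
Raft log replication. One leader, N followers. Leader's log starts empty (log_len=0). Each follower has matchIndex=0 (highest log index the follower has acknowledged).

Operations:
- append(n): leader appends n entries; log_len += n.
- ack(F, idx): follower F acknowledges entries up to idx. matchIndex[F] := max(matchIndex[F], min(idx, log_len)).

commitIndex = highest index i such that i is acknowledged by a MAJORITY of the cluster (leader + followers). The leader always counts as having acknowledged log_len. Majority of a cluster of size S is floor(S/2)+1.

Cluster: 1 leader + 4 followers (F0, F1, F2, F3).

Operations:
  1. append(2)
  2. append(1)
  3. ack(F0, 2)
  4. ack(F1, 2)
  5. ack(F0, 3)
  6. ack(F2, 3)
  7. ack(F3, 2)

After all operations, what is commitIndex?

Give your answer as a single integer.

Answer: 3

Derivation:
Op 1: append 2 -> log_len=2
Op 2: append 1 -> log_len=3
Op 3: F0 acks idx 2 -> match: F0=2 F1=0 F2=0 F3=0; commitIndex=0
Op 4: F1 acks idx 2 -> match: F0=2 F1=2 F2=0 F3=0; commitIndex=2
Op 5: F0 acks idx 3 -> match: F0=3 F1=2 F2=0 F3=0; commitIndex=2
Op 6: F2 acks idx 3 -> match: F0=3 F1=2 F2=3 F3=0; commitIndex=3
Op 7: F3 acks idx 2 -> match: F0=3 F1=2 F2=3 F3=2; commitIndex=3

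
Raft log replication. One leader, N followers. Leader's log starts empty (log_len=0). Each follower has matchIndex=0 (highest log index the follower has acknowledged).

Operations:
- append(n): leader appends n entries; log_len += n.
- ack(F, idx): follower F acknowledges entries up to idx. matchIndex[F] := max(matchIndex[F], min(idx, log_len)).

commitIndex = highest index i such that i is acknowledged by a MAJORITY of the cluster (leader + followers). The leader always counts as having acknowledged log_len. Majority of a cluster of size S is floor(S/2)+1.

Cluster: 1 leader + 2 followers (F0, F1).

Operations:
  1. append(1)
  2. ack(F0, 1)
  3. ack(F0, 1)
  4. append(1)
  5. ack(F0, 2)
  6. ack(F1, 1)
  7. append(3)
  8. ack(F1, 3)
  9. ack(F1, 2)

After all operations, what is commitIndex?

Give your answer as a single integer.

Answer: 3

Derivation:
Op 1: append 1 -> log_len=1
Op 2: F0 acks idx 1 -> match: F0=1 F1=0; commitIndex=1
Op 3: F0 acks idx 1 -> match: F0=1 F1=0; commitIndex=1
Op 4: append 1 -> log_len=2
Op 5: F0 acks idx 2 -> match: F0=2 F1=0; commitIndex=2
Op 6: F1 acks idx 1 -> match: F0=2 F1=1; commitIndex=2
Op 7: append 3 -> log_len=5
Op 8: F1 acks idx 3 -> match: F0=2 F1=3; commitIndex=3
Op 9: F1 acks idx 2 -> match: F0=2 F1=3; commitIndex=3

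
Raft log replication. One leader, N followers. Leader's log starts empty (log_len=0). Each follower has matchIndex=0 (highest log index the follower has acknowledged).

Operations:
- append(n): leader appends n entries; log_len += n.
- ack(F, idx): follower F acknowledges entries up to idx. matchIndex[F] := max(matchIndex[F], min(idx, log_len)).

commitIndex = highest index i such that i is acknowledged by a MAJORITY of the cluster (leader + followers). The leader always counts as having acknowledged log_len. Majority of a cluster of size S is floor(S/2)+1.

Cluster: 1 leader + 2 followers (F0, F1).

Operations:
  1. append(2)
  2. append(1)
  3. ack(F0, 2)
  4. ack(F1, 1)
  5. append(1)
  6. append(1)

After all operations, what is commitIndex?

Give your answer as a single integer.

Op 1: append 2 -> log_len=2
Op 2: append 1 -> log_len=3
Op 3: F0 acks idx 2 -> match: F0=2 F1=0; commitIndex=2
Op 4: F1 acks idx 1 -> match: F0=2 F1=1; commitIndex=2
Op 5: append 1 -> log_len=4
Op 6: append 1 -> log_len=5

Answer: 2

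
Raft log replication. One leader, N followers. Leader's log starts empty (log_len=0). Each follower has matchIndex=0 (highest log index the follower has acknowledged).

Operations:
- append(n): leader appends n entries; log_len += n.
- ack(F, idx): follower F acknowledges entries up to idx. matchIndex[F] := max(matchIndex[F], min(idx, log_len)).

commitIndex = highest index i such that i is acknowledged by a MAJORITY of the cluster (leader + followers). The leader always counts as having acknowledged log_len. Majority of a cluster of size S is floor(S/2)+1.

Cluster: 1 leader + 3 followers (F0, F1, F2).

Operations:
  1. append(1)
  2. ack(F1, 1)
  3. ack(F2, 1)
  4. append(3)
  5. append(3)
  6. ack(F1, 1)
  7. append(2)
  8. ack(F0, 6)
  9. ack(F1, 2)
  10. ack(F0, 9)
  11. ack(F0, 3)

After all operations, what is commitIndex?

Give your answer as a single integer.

Op 1: append 1 -> log_len=1
Op 2: F1 acks idx 1 -> match: F0=0 F1=1 F2=0; commitIndex=0
Op 3: F2 acks idx 1 -> match: F0=0 F1=1 F2=1; commitIndex=1
Op 4: append 3 -> log_len=4
Op 5: append 3 -> log_len=7
Op 6: F1 acks idx 1 -> match: F0=0 F1=1 F2=1; commitIndex=1
Op 7: append 2 -> log_len=9
Op 8: F0 acks idx 6 -> match: F0=6 F1=1 F2=1; commitIndex=1
Op 9: F1 acks idx 2 -> match: F0=6 F1=2 F2=1; commitIndex=2
Op 10: F0 acks idx 9 -> match: F0=9 F1=2 F2=1; commitIndex=2
Op 11: F0 acks idx 3 -> match: F0=9 F1=2 F2=1; commitIndex=2

Answer: 2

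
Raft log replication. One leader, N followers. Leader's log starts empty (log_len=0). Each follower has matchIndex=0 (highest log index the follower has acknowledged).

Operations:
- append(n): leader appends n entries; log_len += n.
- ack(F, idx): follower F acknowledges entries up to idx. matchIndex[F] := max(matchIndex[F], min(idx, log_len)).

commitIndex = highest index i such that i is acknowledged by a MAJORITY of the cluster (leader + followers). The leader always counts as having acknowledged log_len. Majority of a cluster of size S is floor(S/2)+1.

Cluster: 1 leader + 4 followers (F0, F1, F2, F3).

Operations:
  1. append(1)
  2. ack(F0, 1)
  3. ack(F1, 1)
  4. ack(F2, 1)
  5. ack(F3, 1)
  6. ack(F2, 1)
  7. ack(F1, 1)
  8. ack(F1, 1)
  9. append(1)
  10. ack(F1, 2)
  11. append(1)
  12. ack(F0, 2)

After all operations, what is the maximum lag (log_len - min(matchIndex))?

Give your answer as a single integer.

Answer: 2

Derivation:
Op 1: append 1 -> log_len=1
Op 2: F0 acks idx 1 -> match: F0=1 F1=0 F2=0 F3=0; commitIndex=0
Op 3: F1 acks idx 1 -> match: F0=1 F1=1 F2=0 F3=0; commitIndex=1
Op 4: F2 acks idx 1 -> match: F0=1 F1=1 F2=1 F3=0; commitIndex=1
Op 5: F3 acks idx 1 -> match: F0=1 F1=1 F2=1 F3=1; commitIndex=1
Op 6: F2 acks idx 1 -> match: F0=1 F1=1 F2=1 F3=1; commitIndex=1
Op 7: F1 acks idx 1 -> match: F0=1 F1=1 F2=1 F3=1; commitIndex=1
Op 8: F1 acks idx 1 -> match: F0=1 F1=1 F2=1 F3=1; commitIndex=1
Op 9: append 1 -> log_len=2
Op 10: F1 acks idx 2 -> match: F0=1 F1=2 F2=1 F3=1; commitIndex=1
Op 11: append 1 -> log_len=3
Op 12: F0 acks idx 2 -> match: F0=2 F1=2 F2=1 F3=1; commitIndex=2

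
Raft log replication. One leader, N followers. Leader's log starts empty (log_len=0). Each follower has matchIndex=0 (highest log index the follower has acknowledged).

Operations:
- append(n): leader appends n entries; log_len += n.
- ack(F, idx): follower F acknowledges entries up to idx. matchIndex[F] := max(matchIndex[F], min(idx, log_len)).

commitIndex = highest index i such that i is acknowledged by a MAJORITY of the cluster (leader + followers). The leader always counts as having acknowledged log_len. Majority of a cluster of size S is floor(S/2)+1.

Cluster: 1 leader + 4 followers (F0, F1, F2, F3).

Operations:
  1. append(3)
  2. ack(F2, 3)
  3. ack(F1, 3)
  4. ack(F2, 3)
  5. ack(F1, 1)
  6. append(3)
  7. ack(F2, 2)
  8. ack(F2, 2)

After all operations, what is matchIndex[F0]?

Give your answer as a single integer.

Op 1: append 3 -> log_len=3
Op 2: F2 acks idx 3 -> match: F0=0 F1=0 F2=3 F3=0; commitIndex=0
Op 3: F1 acks idx 3 -> match: F0=0 F1=3 F2=3 F3=0; commitIndex=3
Op 4: F2 acks idx 3 -> match: F0=0 F1=3 F2=3 F3=0; commitIndex=3
Op 5: F1 acks idx 1 -> match: F0=0 F1=3 F2=3 F3=0; commitIndex=3
Op 6: append 3 -> log_len=6
Op 7: F2 acks idx 2 -> match: F0=0 F1=3 F2=3 F3=0; commitIndex=3
Op 8: F2 acks idx 2 -> match: F0=0 F1=3 F2=3 F3=0; commitIndex=3

Answer: 0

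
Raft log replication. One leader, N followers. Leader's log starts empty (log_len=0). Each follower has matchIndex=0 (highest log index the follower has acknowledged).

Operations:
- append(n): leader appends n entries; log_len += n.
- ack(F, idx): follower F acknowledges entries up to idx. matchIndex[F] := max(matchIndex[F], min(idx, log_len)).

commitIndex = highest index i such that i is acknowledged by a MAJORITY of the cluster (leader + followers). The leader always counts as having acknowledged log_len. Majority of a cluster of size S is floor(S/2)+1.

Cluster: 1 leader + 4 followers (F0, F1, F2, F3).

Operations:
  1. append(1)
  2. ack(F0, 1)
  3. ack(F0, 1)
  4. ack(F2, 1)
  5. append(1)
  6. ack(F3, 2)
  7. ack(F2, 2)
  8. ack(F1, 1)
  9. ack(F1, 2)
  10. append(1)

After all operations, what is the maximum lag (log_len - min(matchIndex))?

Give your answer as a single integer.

Op 1: append 1 -> log_len=1
Op 2: F0 acks idx 1 -> match: F0=1 F1=0 F2=0 F3=0; commitIndex=0
Op 3: F0 acks idx 1 -> match: F0=1 F1=0 F2=0 F3=0; commitIndex=0
Op 4: F2 acks idx 1 -> match: F0=1 F1=0 F2=1 F3=0; commitIndex=1
Op 5: append 1 -> log_len=2
Op 6: F3 acks idx 2 -> match: F0=1 F1=0 F2=1 F3=2; commitIndex=1
Op 7: F2 acks idx 2 -> match: F0=1 F1=0 F2=2 F3=2; commitIndex=2
Op 8: F1 acks idx 1 -> match: F0=1 F1=1 F2=2 F3=2; commitIndex=2
Op 9: F1 acks idx 2 -> match: F0=1 F1=2 F2=2 F3=2; commitIndex=2
Op 10: append 1 -> log_len=3

Answer: 2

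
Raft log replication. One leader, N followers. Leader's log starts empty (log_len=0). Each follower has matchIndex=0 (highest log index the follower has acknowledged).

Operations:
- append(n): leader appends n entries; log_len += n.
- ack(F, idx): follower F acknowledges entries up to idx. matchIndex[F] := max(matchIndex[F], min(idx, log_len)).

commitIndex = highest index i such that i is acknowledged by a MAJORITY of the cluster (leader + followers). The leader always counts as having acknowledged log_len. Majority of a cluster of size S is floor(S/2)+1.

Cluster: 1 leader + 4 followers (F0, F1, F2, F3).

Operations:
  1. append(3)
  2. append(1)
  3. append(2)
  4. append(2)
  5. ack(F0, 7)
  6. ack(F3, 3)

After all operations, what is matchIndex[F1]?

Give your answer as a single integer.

Op 1: append 3 -> log_len=3
Op 2: append 1 -> log_len=4
Op 3: append 2 -> log_len=6
Op 4: append 2 -> log_len=8
Op 5: F0 acks idx 7 -> match: F0=7 F1=0 F2=0 F3=0; commitIndex=0
Op 6: F3 acks idx 3 -> match: F0=7 F1=0 F2=0 F3=3; commitIndex=3

Answer: 0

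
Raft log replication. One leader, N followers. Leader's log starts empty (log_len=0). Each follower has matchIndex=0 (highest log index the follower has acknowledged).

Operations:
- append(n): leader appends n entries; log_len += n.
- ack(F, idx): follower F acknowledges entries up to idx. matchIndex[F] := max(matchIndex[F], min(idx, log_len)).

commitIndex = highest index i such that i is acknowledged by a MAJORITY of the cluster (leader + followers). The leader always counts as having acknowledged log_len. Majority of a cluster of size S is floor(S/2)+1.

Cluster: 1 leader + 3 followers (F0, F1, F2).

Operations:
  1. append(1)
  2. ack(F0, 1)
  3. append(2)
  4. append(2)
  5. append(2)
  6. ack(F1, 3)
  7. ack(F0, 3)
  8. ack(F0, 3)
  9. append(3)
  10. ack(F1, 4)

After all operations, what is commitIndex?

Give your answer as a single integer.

Op 1: append 1 -> log_len=1
Op 2: F0 acks idx 1 -> match: F0=1 F1=0 F2=0; commitIndex=0
Op 3: append 2 -> log_len=3
Op 4: append 2 -> log_len=5
Op 5: append 2 -> log_len=7
Op 6: F1 acks idx 3 -> match: F0=1 F1=3 F2=0; commitIndex=1
Op 7: F0 acks idx 3 -> match: F0=3 F1=3 F2=0; commitIndex=3
Op 8: F0 acks idx 3 -> match: F0=3 F1=3 F2=0; commitIndex=3
Op 9: append 3 -> log_len=10
Op 10: F1 acks idx 4 -> match: F0=3 F1=4 F2=0; commitIndex=3

Answer: 3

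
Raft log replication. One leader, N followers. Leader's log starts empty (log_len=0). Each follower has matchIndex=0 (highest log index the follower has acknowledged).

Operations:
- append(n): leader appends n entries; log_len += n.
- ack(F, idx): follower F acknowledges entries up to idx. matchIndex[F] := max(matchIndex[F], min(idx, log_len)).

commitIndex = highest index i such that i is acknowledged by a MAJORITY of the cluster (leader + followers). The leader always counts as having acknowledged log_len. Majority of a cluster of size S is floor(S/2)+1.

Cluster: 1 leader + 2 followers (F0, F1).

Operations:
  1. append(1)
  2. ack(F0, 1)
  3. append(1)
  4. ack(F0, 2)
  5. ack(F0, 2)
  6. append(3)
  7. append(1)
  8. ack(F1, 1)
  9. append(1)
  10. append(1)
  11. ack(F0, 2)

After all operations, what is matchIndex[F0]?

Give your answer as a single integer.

Answer: 2

Derivation:
Op 1: append 1 -> log_len=1
Op 2: F0 acks idx 1 -> match: F0=1 F1=0; commitIndex=1
Op 3: append 1 -> log_len=2
Op 4: F0 acks idx 2 -> match: F0=2 F1=0; commitIndex=2
Op 5: F0 acks idx 2 -> match: F0=2 F1=0; commitIndex=2
Op 6: append 3 -> log_len=5
Op 7: append 1 -> log_len=6
Op 8: F1 acks idx 1 -> match: F0=2 F1=1; commitIndex=2
Op 9: append 1 -> log_len=7
Op 10: append 1 -> log_len=8
Op 11: F0 acks idx 2 -> match: F0=2 F1=1; commitIndex=2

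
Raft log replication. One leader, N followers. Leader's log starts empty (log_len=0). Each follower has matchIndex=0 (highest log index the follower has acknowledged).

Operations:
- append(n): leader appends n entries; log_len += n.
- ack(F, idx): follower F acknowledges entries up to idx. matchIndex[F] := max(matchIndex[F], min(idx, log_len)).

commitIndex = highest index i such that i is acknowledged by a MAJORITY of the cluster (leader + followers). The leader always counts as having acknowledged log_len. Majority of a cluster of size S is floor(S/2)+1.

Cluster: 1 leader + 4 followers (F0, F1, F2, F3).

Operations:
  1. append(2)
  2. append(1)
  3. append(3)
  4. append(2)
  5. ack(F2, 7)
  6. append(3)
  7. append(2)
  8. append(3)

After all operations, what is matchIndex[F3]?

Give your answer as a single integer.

Answer: 0

Derivation:
Op 1: append 2 -> log_len=2
Op 2: append 1 -> log_len=3
Op 3: append 3 -> log_len=6
Op 4: append 2 -> log_len=8
Op 5: F2 acks idx 7 -> match: F0=0 F1=0 F2=7 F3=0; commitIndex=0
Op 6: append 3 -> log_len=11
Op 7: append 2 -> log_len=13
Op 8: append 3 -> log_len=16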